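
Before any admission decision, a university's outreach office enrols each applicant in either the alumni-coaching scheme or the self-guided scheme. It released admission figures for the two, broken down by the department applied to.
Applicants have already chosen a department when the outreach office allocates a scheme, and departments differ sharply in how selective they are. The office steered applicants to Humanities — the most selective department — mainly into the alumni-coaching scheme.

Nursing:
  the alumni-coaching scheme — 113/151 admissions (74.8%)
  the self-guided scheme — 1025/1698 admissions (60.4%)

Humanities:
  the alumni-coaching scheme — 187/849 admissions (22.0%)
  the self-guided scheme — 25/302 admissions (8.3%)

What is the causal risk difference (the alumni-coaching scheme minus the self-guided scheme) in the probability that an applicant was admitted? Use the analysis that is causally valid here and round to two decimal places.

+0.14

Within every department level the alumni-coaching scheme has the higher rate, yet pooled the self-guided scheme does — Simpson's reversal.
Here department is a common cause — it drives both which outreach scheme a case falls under and the outcome. The crude comparison mixes populations; the stratum-specific rates are the causally relevant ones.
Adjusting over the population distribution of department: 0.616·(0.748−0.604) + 0.384·(0.220−0.083) = +0.142.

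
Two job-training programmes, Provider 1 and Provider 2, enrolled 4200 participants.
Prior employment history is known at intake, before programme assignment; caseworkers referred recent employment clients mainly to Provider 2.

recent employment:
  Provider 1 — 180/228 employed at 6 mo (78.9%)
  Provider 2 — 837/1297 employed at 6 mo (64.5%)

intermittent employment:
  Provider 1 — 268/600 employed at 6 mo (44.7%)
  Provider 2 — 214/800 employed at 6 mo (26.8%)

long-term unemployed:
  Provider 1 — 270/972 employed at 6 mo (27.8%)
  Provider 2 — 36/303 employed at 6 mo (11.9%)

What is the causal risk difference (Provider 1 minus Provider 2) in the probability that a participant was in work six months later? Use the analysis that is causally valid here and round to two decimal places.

Provider 1 is higher inside every prior employment history stratum but Provider 2 is higher in aggregate. Whether to stratify depends on how prior employment history relates to the programme.
Prior employment history satisfies the back-door criterion: it is not a descendant of the programme, and it blocks the spurious path from programme to outcome. Adjusting for it (i.e., using the within-prior employment history rates) gives the causal effect.
Adjusting over the population distribution of prior employment history: 0.363·(0.789−0.645) + 0.333·(0.447−0.268) + 0.304·(0.278−0.119) = +0.160.

+0.16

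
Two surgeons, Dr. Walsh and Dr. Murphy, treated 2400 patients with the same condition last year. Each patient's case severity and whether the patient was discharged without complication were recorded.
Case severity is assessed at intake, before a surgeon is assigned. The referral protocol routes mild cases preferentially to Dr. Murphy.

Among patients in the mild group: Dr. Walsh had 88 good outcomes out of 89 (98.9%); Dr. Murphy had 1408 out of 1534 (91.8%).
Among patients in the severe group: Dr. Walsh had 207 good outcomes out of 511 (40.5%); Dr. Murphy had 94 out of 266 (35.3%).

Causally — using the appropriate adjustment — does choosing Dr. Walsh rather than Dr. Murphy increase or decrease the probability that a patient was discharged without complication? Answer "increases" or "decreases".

increases

The stratified and pooled comparisons disagree (Dr. Walsh wins within each case severity; Dr. Murphy wins overall), so the answer turns on the causal role of case severity.
The imbalance in case severity arose from how patients were allocated, not from anything the surgeon did; and case severity independently affects the outcome. The pooled gap is confounded — condition on case severity.
Within each level — mild: 98.9% vs 91.8%; severe: 40.5% vs 35.3% — Dr. Walsh is higher every time.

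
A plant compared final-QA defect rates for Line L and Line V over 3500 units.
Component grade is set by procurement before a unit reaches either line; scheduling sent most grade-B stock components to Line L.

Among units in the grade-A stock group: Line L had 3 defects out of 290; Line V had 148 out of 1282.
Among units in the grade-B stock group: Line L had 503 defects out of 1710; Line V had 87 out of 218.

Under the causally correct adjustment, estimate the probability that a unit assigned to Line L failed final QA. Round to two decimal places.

Component grade differs across lines for reasons unrelated to any effect of the line itself, and it separately predicts the outcome — a classic confounder. We must compare within component grade levels.
Standardising Line L to the population component grade mix: 0.449·3/290 + 0.551·503/1710 = 0.167.

0.17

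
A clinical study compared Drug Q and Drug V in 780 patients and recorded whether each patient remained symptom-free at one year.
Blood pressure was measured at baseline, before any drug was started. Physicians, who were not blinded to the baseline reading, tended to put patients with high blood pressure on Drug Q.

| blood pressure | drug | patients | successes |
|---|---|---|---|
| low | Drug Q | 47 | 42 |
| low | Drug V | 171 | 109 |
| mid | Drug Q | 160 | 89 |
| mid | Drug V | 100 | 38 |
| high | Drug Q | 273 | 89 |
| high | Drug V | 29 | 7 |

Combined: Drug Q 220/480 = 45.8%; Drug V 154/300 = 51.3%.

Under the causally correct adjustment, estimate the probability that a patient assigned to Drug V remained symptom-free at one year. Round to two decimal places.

Since blood pressure is a pre-existing factor (not a product of the drug) and it affects the outcome on its own, it is a confounder. The stratified rates, not the pooled rate, identify the causal effect.
Standardising Drug V to the population blood pressure mix: 0.279·109/171 + 0.333·38/100 + 0.387·7/29 = 0.398.

0.40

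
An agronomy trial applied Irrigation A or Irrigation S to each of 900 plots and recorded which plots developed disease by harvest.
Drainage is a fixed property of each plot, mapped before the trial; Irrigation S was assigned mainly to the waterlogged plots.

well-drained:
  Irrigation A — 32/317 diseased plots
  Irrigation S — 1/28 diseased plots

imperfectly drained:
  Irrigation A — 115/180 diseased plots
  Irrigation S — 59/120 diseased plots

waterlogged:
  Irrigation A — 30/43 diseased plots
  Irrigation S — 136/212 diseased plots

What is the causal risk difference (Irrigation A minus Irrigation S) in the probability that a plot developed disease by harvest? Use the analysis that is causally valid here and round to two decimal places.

+0.09

Within every field drainage level Irrigation S has the lower rate, yet pooled Irrigation A does — Simpson's reversal.
Field drainage satisfies the back-door criterion: it is not a descendant of the irrigation, and it blocks the spurious path from irrigation to outcome. Adjusting for it (i.e., using the within-field drainage rates) gives the causal effect.
Adjusting over the population distribution of field drainage: 0.383·(0.101−0.036) + 0.333·(0.639−0.492) + 0.283·(0.698−0.642) = +0.090.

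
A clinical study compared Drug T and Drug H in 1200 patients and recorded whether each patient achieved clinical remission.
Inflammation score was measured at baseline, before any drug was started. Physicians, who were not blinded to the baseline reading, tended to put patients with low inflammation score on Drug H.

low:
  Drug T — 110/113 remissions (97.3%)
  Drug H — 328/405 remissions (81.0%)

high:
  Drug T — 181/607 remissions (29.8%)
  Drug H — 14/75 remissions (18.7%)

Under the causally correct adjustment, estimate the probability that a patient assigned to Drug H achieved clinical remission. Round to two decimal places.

Inflammation score differs across drugs for reasons unrelated to any effect of the drug itself, and it separately predicts the outcome — a classic confounder. We must compare within inflammation score levels.
Standardising Drug H to the population inflammation score mix: 0.432·328/405 + 0.568·14/75 = 0.456.

0.46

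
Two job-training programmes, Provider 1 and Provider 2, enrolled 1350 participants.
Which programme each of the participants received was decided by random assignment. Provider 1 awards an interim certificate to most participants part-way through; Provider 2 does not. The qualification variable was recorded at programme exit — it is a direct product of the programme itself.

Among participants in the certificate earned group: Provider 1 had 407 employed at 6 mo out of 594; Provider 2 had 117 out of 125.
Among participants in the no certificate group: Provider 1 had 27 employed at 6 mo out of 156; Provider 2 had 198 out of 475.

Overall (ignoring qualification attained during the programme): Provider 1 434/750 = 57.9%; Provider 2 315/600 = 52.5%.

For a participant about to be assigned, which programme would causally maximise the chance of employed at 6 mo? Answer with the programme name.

Provider 1

The stratified and pooled comparisons disagree (Provider 2 wins within each qualification attained during the programme; Provider 1 wins overall), so the answer turns on the causal role of qualification attained during the programme.
The distribution of qualification attained during the programme is itself part of what the programme does — it is an intermediate outcome. Holding it fixed would remove that part of the effect; the total effect is the pooled difference.
Pooled: Provider 1 57.9% vs Provider 2 52.5%; Provider 1 is higher overall.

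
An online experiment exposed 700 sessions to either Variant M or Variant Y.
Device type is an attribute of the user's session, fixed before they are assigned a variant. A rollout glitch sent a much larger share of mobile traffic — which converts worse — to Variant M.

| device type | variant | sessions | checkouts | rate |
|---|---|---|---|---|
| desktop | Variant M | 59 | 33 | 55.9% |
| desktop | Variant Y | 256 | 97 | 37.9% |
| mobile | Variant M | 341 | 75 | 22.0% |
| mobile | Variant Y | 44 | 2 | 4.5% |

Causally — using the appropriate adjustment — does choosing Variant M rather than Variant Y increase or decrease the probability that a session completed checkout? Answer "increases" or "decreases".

increases

Here device type is a common cause — it drives both which variant a case falls under and the outcome. The crude comparison mixes populations; the stratum-specific rates are the causally relevant ones.
Within each level — desktop: 55.9% vs 37.9%; mobile: 22.0% vs 4.5% — Variant M is higher every time.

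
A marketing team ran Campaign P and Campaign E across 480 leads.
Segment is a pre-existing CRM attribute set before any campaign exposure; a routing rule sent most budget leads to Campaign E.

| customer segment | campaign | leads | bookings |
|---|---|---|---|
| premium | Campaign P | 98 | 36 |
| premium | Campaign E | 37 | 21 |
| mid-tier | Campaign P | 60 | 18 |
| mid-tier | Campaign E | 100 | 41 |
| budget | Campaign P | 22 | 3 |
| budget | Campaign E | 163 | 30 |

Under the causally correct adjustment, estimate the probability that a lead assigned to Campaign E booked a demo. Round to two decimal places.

Since customer segment is a pre-existing factor (not a product of the campaign) and it affects the outcome on its own, it is a confounder. The stratified rates, not the pooled rate, identify the causal effect.
Standardising Campaign E to the population customer segment mix: 0.281·21/37 + 0.333·41/100 + 0.385·30/163 = 0.367.

0.37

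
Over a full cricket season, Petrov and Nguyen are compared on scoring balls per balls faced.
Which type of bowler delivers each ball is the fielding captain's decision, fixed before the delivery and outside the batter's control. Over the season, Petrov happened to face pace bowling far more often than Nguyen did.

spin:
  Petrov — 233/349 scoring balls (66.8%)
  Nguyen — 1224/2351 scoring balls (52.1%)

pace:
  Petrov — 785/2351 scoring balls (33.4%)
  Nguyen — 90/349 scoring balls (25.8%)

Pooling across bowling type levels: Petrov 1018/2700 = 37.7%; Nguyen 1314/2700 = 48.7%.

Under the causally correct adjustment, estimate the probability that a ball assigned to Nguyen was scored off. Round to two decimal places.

Since bowling type is a pre-existing factor (not a product of the player) and it affects the outcome on its own, it is a confounder. The stratified rates, not the pooled rate, identify the causal effect.
Standardising Nguyen to the population bowling type mix: 0.500·1224/2351 + 0.500·90/349 = 0.389.

0.39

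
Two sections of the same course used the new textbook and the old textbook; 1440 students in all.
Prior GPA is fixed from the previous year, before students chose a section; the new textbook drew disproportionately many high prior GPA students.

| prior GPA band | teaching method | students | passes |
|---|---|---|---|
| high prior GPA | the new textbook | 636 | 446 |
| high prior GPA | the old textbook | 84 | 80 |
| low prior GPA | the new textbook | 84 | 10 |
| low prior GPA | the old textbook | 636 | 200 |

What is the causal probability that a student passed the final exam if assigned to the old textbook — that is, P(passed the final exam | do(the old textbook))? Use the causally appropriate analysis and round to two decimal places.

Prior GPA band differs across teaching methods for reasons unrelated to any effect of the teaching method itself, and it separately predicts the outcome — a classic confounder. We must compare within prior GPA band levels.
Standardising the old textbook to the population prior GPA band mix: 0.500·80/84 + 0.500·200/636 = 0.633.

0.63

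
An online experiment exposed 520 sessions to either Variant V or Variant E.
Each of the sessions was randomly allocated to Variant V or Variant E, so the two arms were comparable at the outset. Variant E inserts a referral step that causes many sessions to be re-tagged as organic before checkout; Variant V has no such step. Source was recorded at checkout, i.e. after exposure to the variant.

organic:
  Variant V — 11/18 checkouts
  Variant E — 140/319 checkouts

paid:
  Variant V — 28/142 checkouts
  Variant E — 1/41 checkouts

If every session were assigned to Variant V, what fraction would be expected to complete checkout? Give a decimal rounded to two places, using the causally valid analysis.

0.24

Traffic source lies on the pathway variant → traffic source → outcome, so adjusting for it blocks the indirect effect. For the total causal effect of variant, use the unadjusted pooled rates.
So P(outcome | do(Variant V)) is just the pooled rate for Variant V: 39/160 = 0.244.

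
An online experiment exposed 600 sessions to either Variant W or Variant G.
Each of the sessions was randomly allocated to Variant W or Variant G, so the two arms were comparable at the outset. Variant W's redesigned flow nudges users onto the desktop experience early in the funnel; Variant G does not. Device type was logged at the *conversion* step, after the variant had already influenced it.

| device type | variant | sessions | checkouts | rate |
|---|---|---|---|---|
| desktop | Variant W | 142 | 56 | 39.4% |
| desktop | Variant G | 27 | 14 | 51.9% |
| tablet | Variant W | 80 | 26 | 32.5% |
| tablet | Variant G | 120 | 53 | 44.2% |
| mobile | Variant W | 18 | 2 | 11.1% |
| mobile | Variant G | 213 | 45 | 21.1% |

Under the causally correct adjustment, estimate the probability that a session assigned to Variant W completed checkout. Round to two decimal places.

Because the variant influences device type, device type is a post-treatment mediator, not a confounder. Stratifying on it would bias the estimate; the causal effect is the crude pooled difference.
So P(outcome | do(Variant W)) is just the pooled rate for Variant W: 84/240 = 0.350.

0.35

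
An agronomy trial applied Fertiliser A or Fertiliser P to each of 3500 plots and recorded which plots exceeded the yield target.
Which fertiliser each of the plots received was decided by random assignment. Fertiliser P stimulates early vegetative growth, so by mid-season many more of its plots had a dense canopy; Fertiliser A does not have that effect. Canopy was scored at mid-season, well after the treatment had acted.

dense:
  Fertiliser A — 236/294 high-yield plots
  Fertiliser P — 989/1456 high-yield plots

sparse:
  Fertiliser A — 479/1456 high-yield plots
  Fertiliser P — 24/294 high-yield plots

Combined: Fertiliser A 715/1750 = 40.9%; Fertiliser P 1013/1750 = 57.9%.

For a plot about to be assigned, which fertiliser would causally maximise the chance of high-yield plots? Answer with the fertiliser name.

Fertiliser P

Within every mid-season canopy level Fertiliser A has the higher rate, yet pooled Fertiliser P does — Simpson's reversal.
Mid-season canopy here is a post-treatment variable shaped by the fertiliser; conditioning on it would introduce bias rather than remove it. The overall comparison is the causal one.
Pooled: Fertiliser A 40.9% vs Fertiliser P 57.9%; Fertiliser P is higher overall.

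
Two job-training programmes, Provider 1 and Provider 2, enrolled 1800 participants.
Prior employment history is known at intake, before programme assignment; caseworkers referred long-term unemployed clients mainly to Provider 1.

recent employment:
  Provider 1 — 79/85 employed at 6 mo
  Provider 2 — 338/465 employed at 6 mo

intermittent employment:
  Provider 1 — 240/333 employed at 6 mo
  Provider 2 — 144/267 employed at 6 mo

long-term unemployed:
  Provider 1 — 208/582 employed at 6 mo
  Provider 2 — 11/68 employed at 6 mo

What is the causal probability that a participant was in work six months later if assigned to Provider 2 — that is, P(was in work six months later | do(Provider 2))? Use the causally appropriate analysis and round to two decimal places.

0.46

Within every prior employment history level Provider 1 has the higher rate, yet pooled Provider 2 does — Simpson's reversal.
Prior employment history is set before the programme has any effect — it is not caused by the programme — and it independently drives the outcome. That makes it a confounder, so the causal comparison is within prior employment history levels.
Standardising Provider 2 to the population prior employment history mix: 0.306·338/465 + 0.333·144/267 + 0.361·11/68 = 0.460.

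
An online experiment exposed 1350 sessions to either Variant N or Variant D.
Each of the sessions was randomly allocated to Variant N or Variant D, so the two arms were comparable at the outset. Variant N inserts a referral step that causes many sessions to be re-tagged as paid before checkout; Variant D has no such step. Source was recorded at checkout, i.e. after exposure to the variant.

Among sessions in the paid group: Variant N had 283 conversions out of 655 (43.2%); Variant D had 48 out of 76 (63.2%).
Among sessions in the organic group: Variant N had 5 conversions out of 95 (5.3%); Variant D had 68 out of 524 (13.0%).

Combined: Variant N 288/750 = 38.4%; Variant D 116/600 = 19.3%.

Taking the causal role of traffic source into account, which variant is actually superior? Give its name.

Variant N

The traffic source-specific comparison favours Variant D throughout, but the pooled figures favour Variant N. The question is whether to condition on traffic source.
Traffic source is downstream of the variant. One should not condition on a consequence of treatment, so the overall rates are the right comparison.
Pooled: Variant N 38.4% vs Variant D 19.3%; Variant N is higher overall.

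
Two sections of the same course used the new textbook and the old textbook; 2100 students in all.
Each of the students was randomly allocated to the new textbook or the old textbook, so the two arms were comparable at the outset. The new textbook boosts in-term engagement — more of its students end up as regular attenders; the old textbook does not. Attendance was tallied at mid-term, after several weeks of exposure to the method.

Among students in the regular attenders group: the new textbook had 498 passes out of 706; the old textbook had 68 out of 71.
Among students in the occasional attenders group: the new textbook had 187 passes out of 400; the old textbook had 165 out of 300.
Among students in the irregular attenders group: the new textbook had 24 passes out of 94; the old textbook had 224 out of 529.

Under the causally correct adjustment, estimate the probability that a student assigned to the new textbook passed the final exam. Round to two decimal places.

Because the teaching method influences mid-term attendance, mid-term attendance is a post-treatment mediator, not a confounder. Stratifying on it would bias the estimate; the causal effect is the crude pooled difference.
So P(outcome | do(the new textbook)) is just the pooled rate for the new textbook: 709/1200 = 0.591.

0.59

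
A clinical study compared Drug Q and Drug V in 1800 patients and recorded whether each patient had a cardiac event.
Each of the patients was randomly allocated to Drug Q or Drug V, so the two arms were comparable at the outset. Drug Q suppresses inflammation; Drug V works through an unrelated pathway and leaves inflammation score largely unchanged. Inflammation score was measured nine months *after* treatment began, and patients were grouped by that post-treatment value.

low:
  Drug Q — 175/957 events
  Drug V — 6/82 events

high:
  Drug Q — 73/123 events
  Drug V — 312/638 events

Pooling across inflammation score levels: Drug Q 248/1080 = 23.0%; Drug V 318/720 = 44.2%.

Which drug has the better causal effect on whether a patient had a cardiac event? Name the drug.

Within every inflammation score level Drug V has the lower rate, yet pooled Drug Q does — Simpson's reversal.
Inflammation score is recorded after the drug and is itself shifted by it — it sits on the causal path from drug to outcome. Conditioning on a mediator would strip out part of the effect we want; the pooled comparison gives the total causal effect.
Pooled: Drug Q 23.0% vs Drug V 44.2%; Drug Q is lower overall.

Drug Q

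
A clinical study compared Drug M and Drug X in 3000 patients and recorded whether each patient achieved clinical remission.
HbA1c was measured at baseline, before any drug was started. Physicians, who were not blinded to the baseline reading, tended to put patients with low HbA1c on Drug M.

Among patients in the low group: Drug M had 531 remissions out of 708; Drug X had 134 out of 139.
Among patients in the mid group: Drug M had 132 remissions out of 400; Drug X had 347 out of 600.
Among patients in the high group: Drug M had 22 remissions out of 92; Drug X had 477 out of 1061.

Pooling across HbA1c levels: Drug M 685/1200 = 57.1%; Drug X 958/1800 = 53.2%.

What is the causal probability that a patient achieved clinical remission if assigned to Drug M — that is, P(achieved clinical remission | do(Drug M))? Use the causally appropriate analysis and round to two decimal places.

0.41

Here HbA1c is a common cause — it drives both which drug a case falls under and the outcome. The crude comparison mixes populations; the stratum-specific rates are the causally relevant ones.
Standardising Drug M to the population HbA1c mix: 0.282·531/708 + 0.333·132/400 + 0.384·22/92 = 0.414.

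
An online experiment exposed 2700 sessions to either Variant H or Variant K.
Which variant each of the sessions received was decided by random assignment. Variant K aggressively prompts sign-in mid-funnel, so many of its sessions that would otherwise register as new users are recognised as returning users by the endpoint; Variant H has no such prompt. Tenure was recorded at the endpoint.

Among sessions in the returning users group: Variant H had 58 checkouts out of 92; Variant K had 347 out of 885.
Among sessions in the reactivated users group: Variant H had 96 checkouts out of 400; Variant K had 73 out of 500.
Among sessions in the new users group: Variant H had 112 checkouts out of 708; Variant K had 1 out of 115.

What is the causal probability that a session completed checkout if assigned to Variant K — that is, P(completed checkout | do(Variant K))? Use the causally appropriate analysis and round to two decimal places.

0.28

Stratifying would compare variants among sessions the variants themselves sorted into user tenure groups — a form of selection on an intermediate. The unconditioned pooled rates give the total causal effect.
So P(outcome | do(Variant K)) is just the pooled rate for Variant K: 421/1500 = 0.281.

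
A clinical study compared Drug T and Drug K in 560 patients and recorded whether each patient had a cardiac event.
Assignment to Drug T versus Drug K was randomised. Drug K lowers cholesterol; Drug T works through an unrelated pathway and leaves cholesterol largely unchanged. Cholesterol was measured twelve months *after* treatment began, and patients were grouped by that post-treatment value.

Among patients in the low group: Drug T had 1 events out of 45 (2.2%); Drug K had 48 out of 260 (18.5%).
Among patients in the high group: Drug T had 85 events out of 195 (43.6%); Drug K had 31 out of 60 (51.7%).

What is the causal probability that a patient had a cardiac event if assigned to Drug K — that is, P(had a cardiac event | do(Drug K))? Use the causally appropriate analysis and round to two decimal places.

0.25

Cholesterol is recorded after the drug and is itself shifted by it — it sits on the causal path from drug to outcome. Conditioning on a mediator would strip out part of the effect we want; the pooled comparison gives the total causal effect.
So P(outcome | do(Drug K)) is just the pooled rate for Drug K: 79/320 = 0.247.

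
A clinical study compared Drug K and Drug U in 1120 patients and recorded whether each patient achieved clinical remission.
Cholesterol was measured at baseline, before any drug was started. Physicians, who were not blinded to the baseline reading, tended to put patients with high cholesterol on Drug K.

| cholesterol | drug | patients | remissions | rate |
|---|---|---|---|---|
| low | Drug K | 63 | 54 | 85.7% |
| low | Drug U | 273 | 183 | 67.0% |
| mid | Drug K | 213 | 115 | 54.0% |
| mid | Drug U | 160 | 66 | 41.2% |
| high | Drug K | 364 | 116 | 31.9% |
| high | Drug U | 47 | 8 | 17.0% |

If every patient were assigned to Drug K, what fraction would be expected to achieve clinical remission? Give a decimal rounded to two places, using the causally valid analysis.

Since cholesterol is a pre-existing factor (not a product of the drug) and it affects the outcome on its own, it is a confounder. The stratified rates, not the pooled rate, identify the causal effect.
Standardising Drug K to the population cholesterol mix: 0.300·54/63 + 0.333·115/213 + 0.367·116/364 = 0.554.

0.55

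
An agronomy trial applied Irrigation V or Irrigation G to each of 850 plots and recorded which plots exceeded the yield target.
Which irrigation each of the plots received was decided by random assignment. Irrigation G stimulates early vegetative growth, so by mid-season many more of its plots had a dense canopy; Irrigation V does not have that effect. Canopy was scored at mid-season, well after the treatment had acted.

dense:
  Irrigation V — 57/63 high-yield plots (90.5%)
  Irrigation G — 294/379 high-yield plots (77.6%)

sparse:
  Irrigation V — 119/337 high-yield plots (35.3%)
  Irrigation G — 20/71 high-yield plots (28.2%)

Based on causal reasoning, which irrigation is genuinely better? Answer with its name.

Irrigation G

Mid-season canopy is recorded after the irrigation and is itself shifted by it — it sits on the causal path from irrigation to outcome. Conditioning on a mediator would strip out part of the effect we want; the pooled comparison gives the total causal effect.
Pooled: Irrigation V 44.0% vs Irrigation G 69.8%; Irrigation G is higher overall.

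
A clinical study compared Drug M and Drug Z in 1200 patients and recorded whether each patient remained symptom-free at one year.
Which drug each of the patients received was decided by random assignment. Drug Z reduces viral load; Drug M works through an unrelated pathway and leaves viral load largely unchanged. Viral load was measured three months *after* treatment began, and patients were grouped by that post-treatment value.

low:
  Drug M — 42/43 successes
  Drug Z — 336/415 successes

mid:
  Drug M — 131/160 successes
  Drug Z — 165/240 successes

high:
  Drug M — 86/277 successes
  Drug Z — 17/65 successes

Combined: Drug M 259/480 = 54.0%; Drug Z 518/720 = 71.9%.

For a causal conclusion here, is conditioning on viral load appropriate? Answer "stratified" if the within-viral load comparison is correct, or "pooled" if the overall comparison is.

pooled

Viral load is downstream of the drug. One should not condition on a consequence of treatment, so the overall rates are the right comparison.
Pooled: Drug M 54.0% vs Drug Z 71.9%; Drug Z is higher overall.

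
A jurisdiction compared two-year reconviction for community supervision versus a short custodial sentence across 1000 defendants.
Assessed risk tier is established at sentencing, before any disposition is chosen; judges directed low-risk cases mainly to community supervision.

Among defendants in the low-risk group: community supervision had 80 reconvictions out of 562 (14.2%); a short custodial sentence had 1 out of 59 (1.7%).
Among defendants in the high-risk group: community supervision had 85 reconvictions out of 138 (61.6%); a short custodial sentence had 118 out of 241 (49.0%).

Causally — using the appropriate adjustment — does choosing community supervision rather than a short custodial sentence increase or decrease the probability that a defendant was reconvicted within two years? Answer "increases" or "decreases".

Assessed risk tier satisfies the back-door criterion: it is not a descendant of the disposition, and it blocks the spurious path from disposition to outcome. Adjusting for it (i.e., using the within-assessed risk tier rates) gives the causal effect.
Within each level — low-risk: 14.2% vs 1.7%; high-risk: 61.6% vs 49.0% — a short custodial sentence is lower every time.

increases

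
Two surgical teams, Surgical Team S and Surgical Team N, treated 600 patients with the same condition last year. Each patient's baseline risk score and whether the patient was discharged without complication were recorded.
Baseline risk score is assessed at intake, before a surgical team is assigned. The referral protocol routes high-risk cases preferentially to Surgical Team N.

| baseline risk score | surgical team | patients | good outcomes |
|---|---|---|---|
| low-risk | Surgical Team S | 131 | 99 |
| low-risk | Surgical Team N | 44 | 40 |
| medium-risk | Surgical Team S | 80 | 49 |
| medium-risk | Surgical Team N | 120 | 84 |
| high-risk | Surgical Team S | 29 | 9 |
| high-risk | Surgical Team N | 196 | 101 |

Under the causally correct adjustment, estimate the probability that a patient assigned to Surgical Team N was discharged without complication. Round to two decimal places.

0.69

Baseline risk score is set before the surgical team has any effect — it is not caused by the surgical team — and it independently drives the outcome. That makes it a confounder, so the causal comparison is within baseline risk score levels.
Standardising Surgical Team N to the population baseline risk score mix: 0.292·40/44 + 0.333·84/120 + 0.375·101/196 = 0.692.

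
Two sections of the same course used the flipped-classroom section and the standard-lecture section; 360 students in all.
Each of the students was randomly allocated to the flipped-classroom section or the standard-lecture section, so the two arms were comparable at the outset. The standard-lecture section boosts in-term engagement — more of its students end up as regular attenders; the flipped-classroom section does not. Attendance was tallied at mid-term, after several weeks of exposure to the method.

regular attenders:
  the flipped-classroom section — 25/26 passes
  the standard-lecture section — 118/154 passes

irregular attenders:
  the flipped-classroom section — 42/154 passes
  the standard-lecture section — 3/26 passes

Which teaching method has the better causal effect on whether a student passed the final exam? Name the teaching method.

The stratified and pooled comparisons disagree (the flipped-classroom section wins within each mid-term attendance; the standard-lecture section wins overall), so the answer turns on the causal role of mid-term attendance.
Mid-term attendance here is a post-treatment variable shaped by the teaching method; conditioning on it would introduce bias rather than remove it. The overall comparison is the causal one.
Pooled: the flipped-classroom section 37.2% vs the standard-lecture section 67.2%; the standard-lecture section is higher overall.

the standard-lecture section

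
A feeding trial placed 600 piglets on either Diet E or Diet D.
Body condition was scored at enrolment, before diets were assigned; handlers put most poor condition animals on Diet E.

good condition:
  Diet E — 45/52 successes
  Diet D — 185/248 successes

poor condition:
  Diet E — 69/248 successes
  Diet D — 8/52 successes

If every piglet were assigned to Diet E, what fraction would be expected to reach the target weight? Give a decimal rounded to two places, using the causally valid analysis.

0.57

Starting body condition differs across diets for reasons unrelated to any effect of the diet itself, and it separately predicts the outcome — a classic confounder. We must compare within starting body condition levels.
Standardising Diet E to the population starting body condition mix: 0.500·45/52 + 0.500·69/248 = 0.572.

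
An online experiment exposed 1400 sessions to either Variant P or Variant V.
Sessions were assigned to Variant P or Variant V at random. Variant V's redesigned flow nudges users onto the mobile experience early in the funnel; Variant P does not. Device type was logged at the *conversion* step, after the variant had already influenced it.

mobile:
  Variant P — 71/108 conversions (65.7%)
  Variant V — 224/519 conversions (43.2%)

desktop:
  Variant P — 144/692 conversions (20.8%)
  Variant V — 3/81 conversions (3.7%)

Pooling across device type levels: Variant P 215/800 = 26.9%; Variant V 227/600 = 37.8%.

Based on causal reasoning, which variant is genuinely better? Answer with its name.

Variant V

Variant P is higher inside every device type stratum but Variant V is higher in aggregate. Whether to stratify depends on how device type relates to the variant.
Stratifying would compare variants among sessions the variants themselves sorted into device type groups — a form of selection on an intermediate. The unconditioned pooled rates give the total causal effect.
Pooled: Variant P 26.9% vs Variant V 37.8%; Variant V is higher overall.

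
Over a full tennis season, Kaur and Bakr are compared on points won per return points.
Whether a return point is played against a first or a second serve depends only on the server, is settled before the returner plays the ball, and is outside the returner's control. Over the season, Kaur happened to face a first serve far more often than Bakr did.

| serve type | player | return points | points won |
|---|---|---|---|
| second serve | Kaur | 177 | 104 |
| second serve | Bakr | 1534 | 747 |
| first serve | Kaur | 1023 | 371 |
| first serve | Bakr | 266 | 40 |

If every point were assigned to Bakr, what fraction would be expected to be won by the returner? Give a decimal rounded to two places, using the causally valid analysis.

Serve type differs across players for reasons unrelated to any effect of the player itself, and it separately predicts the outcome — a classic confounder. We must compare within serve type levels.
Standardising Bakr to the population serve type mix: 0.570·747/1534 + 0.430·40/266 = 0.342.

0.34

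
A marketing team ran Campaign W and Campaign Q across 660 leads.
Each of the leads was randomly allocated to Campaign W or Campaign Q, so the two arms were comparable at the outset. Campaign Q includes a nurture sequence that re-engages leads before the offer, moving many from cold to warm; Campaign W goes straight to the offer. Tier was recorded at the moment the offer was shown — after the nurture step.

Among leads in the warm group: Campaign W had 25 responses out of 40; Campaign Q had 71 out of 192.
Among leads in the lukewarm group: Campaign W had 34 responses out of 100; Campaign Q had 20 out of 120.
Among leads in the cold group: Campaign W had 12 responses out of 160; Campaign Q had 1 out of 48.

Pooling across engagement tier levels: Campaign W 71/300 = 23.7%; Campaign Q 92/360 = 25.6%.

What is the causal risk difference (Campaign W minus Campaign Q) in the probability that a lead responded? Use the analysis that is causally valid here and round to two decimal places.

-0.02

Because the campaign influences engagement tier, engagement tier is a post-treatment mediator, not a confounder. Stratifying on it would bias the estimate; the causal effect is the crude pooled difference.
The causal difference is the pooled difference: 0.237 − 0.256 = -0.019.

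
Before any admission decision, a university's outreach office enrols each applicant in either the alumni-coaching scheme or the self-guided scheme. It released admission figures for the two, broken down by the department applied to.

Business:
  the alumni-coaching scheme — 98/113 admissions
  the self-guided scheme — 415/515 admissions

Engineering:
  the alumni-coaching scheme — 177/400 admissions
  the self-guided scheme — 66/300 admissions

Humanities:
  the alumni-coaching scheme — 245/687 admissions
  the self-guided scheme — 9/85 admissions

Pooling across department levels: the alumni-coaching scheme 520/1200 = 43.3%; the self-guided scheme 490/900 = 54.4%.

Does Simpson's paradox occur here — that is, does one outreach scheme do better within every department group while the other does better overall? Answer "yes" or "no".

yes

Within each department level (Business 86.7% vs 80.6%; Engineering 44.2% vs 22.0%; Humanities 35.7% vs 10.6%), the alumni-coaching scheme has the higher rate every time. Pooled: 43.3% vs 54.4% — the self-guided scheme has the higher rate overall. The two comparisons disagree.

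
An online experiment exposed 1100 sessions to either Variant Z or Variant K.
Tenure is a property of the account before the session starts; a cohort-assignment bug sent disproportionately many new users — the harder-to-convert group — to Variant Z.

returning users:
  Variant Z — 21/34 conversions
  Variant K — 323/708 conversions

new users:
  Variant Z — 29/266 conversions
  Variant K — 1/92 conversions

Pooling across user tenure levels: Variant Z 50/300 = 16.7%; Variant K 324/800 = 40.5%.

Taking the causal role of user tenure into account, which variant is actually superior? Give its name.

The user tenure-specific comparison favours Variant Z throughout, but the pooled figures favour Variant K. The question is whether to condition on user tenure.
User tenure differs across variants for reasons unrelated to any effect of the variant itself, and it separately predicts the outcome — a classic confounder. We must compare within user tenure levels.
Within each level — returning users: 61.8% vs 45.6%; new users: 10.9% vs 1.1% — Variant Z is higher every time.

Variant Z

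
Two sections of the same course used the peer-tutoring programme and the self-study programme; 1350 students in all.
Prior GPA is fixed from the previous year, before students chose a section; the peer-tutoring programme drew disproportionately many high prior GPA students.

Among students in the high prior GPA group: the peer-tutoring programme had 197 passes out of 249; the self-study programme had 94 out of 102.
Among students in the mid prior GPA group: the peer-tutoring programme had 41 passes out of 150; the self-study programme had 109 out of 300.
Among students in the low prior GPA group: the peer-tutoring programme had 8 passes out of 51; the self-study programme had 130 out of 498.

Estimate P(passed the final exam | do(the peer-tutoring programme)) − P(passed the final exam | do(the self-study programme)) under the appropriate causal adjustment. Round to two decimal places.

-0.11

The stratified and pooled comparisons disagree (the self-study programme wins within each prior GPA band; the peer-tutoring programme wins overall), so the answer turns on the causal role of prior GPA band.
Since prior GPA band is a pre-existing factor (not a product of the teaching method) and it affects the outcome on its own, it is a confounder. The stratified rates, not the pooled rate, identify the causal effect.
Adjusting over the population distribution of prior GPA band: 0.260·(0.791−0.922) + 0.333·(0.273−0.363) + 0.407·(0.157−0.261) = -0.106.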